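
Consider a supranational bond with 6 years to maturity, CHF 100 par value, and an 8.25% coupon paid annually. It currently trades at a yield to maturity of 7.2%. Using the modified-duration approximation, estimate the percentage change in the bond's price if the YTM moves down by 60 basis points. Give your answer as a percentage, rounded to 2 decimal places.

+2.80%

Periodic yield y = 0.072. Modified duration first:
  t   CF        PV=CF/(1+0.072)^t    t·PV
  1         8.25         7.6959         7.6959
  2         8.25         7.1790        14.3580
  3         8.25         6.6968        20.0905
  4         8.25         6.2470        24.9882
  5         8.25         5.8275        29.1373
  6       108.25        71.3279       427.9672
  Σ                    104.9741       524.2371
P = 104.9741; D_Mac = 4.99397 yrs; D_mod = 4.99397/(1+0.072) = 4.65855 yrs.
ΔP/P ≈ -D_mod · Δy = -4.65855 × (-0.006) = +0.027951 = +2.7951%.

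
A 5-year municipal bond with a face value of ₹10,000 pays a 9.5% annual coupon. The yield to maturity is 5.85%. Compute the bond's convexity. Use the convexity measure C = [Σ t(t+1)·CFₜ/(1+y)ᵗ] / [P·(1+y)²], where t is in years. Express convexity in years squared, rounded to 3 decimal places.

With y = 0.0585:
  t   CF        PV=CF/(1+0.0585)^t    t·PV        t(t+1)·PV
  1       950.00       897.4965       897.4965       1,794.9929
  2       950.00       847.8946     1,695.7892       5,087.3677
  3       950.00       801.0341     2,403.1024       9,612.4095
  4       950.00       756.7635     3,027.0539      15,135.2693
  5    10,950.00     8,240.6185    41,203.0924     247,218.5541
  Σ                 11,543.8071    49,226.5343     278,848.5935
P = 11,543.8071.
Convexity = Σ t(t+1)·PV / [P·(1+y)²] = 278,848.5935 / (11,543.8071 × 1.120422) = 21.55945.

21.559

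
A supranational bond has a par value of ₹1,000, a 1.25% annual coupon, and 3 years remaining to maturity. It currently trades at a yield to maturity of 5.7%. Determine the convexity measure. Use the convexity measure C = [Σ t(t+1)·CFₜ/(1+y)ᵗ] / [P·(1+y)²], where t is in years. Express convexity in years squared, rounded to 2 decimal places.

With y = 0.057:
  t   CF        PV=CF/(1+0.057)^t    t·PV        t(t+1)·PV
  1        12.50        11.8259        11.8259          23.6518
  2        12.50        11.1882        22.3764          67.1292
  3     1,012.50       857.3735     2,572.1206      10,288.4823
  Σ                    880.3876     2,606.3229      10,379.2633
P = 880.3876.
Convexity = Σ t(t+1)·PV / [P·(1+y)²] = 10,379.2633 / (880.3876 × 1.117249) = 10.55219.

10.55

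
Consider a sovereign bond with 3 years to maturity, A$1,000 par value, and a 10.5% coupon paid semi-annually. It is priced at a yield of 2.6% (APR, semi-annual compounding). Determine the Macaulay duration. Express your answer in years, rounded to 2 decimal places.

Periodic yield y = 0.013. Discount each cash flow and weight by its period:
  t   CF        PV=CF/(1+0.013)^t    t·PV
  1        52.50        51.8263        51.8263
  2        52.50        51.1612       102.3223
  3        52.50        50.5046       151.5138
  4        52.50        49.8565       199.4259
  5        52.50        49.2167       246.0833
  6     1,052.50       974.0145     5,844.0871
  Σ                  1,226.5797     6,595.2587
Price P = Σ PV = 1,226.5797.
Macaulay duration = Σ(t·PV) / P = 6,595.2587 / 1,226.5797 = 5.37695 half-year periods.
In years: 5.37695 / 2 = 2.68848 years.

2.69 years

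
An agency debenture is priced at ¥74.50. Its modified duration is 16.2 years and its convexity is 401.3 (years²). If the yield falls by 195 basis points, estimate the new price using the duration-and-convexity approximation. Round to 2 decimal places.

Duration effect: -D_mod·Δy = -16.2 × (-0.0195) = +0.315900
Convexity effect: ½·C·(Δy)² = 0.5 × 401.3 × (-0.0195)² = +0.0762971625
ΔP/P ≈ +0.315900 + 0.0762971625 = +0.3921971625
New price ≈ 74.50 × (1 + 0.3921971625) = 103.71868860625.

¥103.72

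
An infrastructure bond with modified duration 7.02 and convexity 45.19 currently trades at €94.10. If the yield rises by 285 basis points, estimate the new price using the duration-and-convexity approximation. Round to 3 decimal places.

Duration effect: -D_mod·Δy = -7.02 × (+0.0285) = -0.200070
Convexity effect: ½·C·(Δy)² = 0.5 × 45.19 × (0.0285)² = +0.01835278875
ΔP/P ≈ -0.200070 + 0.01835278875 = -0.18171721125
New price ≈ 94.10 × (1 - 0.18171721125) = 77.000410421375.

€77.000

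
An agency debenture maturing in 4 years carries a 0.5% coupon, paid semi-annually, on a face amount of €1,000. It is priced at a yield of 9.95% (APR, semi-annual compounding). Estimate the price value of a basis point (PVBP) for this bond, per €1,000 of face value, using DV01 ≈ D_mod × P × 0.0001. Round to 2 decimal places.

€0.26

Periodic yield y = 0.04975.
  t   CF        PV=CF/(1+0.04975)^t    t·PV
  1         2.50         2.3815         2.3815
  2         2.50         2.2687         4.5373
  3         2.50         2.1611         6.4834
  4         2.50         2.0587         8.2349
  5         2.50         1.9611         9.8057
  6         2.50         1.8682        11.2092
  7         2.50         1.7797        12.4577
  8     1,002.50       679.8253     5,438.6023
  Σ                    694.3043     5,493.7121
P = 694.3043; D_Mac = 7.91254 half-year periods = 3.95627 yrs; D_mod = 3.76877 yrs.
DV01 ≈ 3.76877 × 694.3043 × 0.0001 = 0.261668.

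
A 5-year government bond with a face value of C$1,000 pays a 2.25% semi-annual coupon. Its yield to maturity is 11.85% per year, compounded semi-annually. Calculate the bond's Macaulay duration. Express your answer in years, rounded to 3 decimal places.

Periodic yield y = 0.05925. Discount each cash flow and weight by its period:
  t   CF        PV=CF/(1+0.05925)^t    t·PV
  1        11.25        10.6207        10.6207
  2        11.25        10.0266        20.0533
  3        11.25         9.4658        28.3974
  4        11.25         8.9363        35.7453
  5        11.25         8.4365        42.1823
  6        11.25         7.9646        47.7873
  7        11.25         7.5191        52.6334
  8        11.25         7.0985        56.7878
  9        11.25         6.7014        60.3127
  10    1,011.25       568.6877     5,686.8766
  Σ                    645.4571     6,041.3968
Price P = Σ PV = 645.4571.
Macaulay duration = Σ(t·PV) / P = 6,041.3968 / 645.4571 = 9.35987 half-year periods.
In years: 9.35987 / 2 = 4.67994 years.

4.680 years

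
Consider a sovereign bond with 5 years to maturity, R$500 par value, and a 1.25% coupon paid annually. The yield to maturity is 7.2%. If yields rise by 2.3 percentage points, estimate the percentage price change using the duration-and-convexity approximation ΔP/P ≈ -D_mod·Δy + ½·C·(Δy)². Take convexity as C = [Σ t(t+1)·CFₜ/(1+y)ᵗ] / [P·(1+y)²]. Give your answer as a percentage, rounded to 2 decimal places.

With y = 0.072:
  t   CF        PV=CF/(1+0.072)^t    t·PV        t(t+1)·PV
  1         6.25         5.8302         5.8302          11.6604
  2         6.25         5.4386        10.8773          32.6319
  3         6.25         5.0734        15.2201          60.8803
  4         6.25         4.7326        18.9304          94.6522
  5       506.25       357.5947     1,787.9736      10,727.8419
  Σ                    378.6696     1,838.8317      10,927.6667
P = 378.6696; D_Mac = 4.85603 yrs; D_mod = 4.52988 yrs; C = 25.11178.
Duration effect: -4.52988 × (+0.023) = -0.104187
Convexity effect: 0.5 × 25.11178 × (0.023)² = +0.0066421
ΔP/P ≈ -0.104187 + 0.0066421 = -0.097545 = -9.7545%.

-9.75%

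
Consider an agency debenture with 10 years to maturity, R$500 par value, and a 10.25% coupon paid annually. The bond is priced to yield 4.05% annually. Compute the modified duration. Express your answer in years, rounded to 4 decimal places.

Periodic yield y = 0.0405. First find Macaulay duration:
  t   CF        PV=CF/(1+0.0405)^t    t·PV
  1        51.25        49.2552        49.2552
  2        51.25        47.3380        94.6760
  3        51.25        45.4954       136.4862
  4        51.25        43.7246       174.8983
  5        51.25        42.0227       210.1133
  6        51.25        40.3870       242.3219
  7        51.25        38.8150       271.7048
  8        51.25        37.3042       298.4332
  9        51.25        35.8521       322.6693
  10      551.25       370.6191     3,706.1907
  Σ                    750.8131     5,506.7487
P = 750.8131; Macaulay duration = 5,506.7487 / 750.8131 = 7.33438 years.
Modified duration = D_Mac / (1 + y) = 7.33438 / 1.0405 = 7.04890 years.

7.0489 years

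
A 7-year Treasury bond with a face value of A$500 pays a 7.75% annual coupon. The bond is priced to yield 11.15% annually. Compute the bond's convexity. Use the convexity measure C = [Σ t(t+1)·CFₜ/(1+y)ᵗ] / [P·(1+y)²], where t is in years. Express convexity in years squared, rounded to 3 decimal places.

With y = 0.1115:
  t   CF        PV=CF/(1+0.1115)^t    t·PV        t(t+1)·PV
  1        38.75        34.8628        34.8628          69.7256
  2        38.75        31.3655        62.7311         188.1932
  3        38.75        28.2191        84.6573         338.6293
  4        38.75        25.3883       101.5533         507.7663
  5        38.75        22.8415       114.2074         685.2446
  6        38.75        20.5501       123.3009         863.1061
  7       538.75       257.0520     1,799.3641      14,394.9129
  Σ                    420.2794     2,320.6769      17,047.5780
P = 420.2794.
Convexity = Σ t(t+1)·PV / [P·(1+y)²] = 17,047.5780 / (420.2794 × 1.235432) = 32.83263.

32.833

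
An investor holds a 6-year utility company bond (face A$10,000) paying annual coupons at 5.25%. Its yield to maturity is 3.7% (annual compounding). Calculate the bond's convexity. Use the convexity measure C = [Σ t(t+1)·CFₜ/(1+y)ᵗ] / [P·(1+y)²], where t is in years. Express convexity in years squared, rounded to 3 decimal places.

With y = 0.037:
  t   CF        PV=CF/(1+0.037)^t    t·PV        t(t+1)·PV
  1       525.00       506.2681       506.2681       1,012.5362
  2       525.00       488.2045       976.4090       2,929.2271
  3       525.00       470.7855     1,412.3564       5,649.4254
  4       525.00       453.9879     1,815.9516       9,079.7580
  5       525.00       437.7897     2,188.9484      13,133.6905
  6    10,525.00     8,463.4916    50,780.9494     355,466.6461
  Σ                 10,820.5272    57,680.8829     387,271.2832
P = 10,820.5272.
Convexity = Σ t(t+1)·PV / [P·(1+y)²] = 387,271.2832 / (10,820.5272 × 1.075369) = 33.28200.

33.282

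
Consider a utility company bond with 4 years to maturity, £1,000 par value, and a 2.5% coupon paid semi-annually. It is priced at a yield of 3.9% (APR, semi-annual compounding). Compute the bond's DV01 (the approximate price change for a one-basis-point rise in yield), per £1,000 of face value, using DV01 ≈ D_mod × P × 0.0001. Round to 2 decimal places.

£0.36

Periodic yield y = 0.0195.
  t   CF        PV=CF/(1+0.0195)^t    t·PV
  1        12.50        12.2609        12.2609
  2        12.50        12.0264        24.0528
  3        12.50        11.7964        35.3891
  4        12.50        11.5707        46.2830
  5        12.50        11.3494        56.7471
  6        12.50        11.1323        66.7941
  7        12.50        10.9194        76.4359
  8     1,012.50       867.5553     6,940.4428
  Σ                    948.6109     7,258.4056
P = 948.6109; D_Mac = 7.65161 half-year periods = 3.82581 yrs; D_mod = 3.75263 yrs.
DV01 ≈ 3.75263 × 948.6109 × 0.0001 = 0.355979.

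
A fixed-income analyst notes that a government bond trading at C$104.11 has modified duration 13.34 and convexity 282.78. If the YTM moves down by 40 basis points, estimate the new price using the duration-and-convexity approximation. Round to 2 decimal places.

Duration effect: -D_mod·Δy = -13.34 × (-0.004) = +0.053360
Convexity effect: ½·C·(Δy)² = 0.5 × 282.78 × (-0.004)² = +0.00226224
ΔP/P ≈ +0.053360 + 0.00226224 = +0.05562224
New price ≈ 104.11 × (1 + 0.05562224) = 109.9008314064.

C$109.90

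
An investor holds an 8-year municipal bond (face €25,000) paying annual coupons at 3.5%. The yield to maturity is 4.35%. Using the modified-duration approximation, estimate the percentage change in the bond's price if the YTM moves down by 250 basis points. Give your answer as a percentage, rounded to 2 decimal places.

Periodic yield y = 0.0435. Modified duration first:
  t   CF        PV=CF/(1+0.0435)^t    t·PV
  1       875.00       838.5242       838.5242
  2       875.00       803.5689     1,607.1379
  3       875.00       770.0709     2,310.2126
  4       875.00       737.9692     2,951.8768
  5       875.00       707.2058     3,536.0288
  6       875.00       677.7247     4,066.3484
  7       875.00       649.4727     4,546.3087
  8    25,875.00    18,405.2081   147,241.6645
  Σ                 23,589.7444   167,098.1018
P = 23,589.7444; D_Mac = 7.08351 yrs; D_mod = 7.08351/(1+0.0435) = 6.78822 yrs.
ΔP/P ≈ -D_mod · Δy = -6.78822 × (-0.025) = +0.169705 = +16.9705%.

+16.97%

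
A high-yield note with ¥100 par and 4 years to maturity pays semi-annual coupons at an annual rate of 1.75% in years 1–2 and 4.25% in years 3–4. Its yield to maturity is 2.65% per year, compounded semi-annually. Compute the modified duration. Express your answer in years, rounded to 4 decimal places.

Periodic yield y = 0.01325. First find Macaulay duration:
  t   CF        PV=CF/(1+0.01325)^t    t·PV
  1        0.875         0.8636         0.8636
  2        0.875         0.8523         1.7045
  3        0.875         0.8411         2.5234
  4        0.875         0.8301         3.3205
  5        2.125         1.9896         9.9482
  6        2.125         1.9636        11.7818
  7        2.125         1.9380        13.5657
  8      102.125        91.9177       735.3416
  Σ                    101.1960       779.0492
P = 101.1960; Macaulay duration = 779.0492 / 101.1960 = 7.69842 half-year periods = 3.84921 years.
Modified duration = D_Mac / (1 + y) = 3.84921 / 1.01325 = 3.79887 years.

3.7989 years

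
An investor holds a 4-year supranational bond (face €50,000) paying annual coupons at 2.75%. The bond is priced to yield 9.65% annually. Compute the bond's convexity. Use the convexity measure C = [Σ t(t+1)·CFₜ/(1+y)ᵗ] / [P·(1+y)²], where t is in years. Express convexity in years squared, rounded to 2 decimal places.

15.63

With y = 0.0965:
  t   CF        PV=CF/(1+0.0965)^t    t·PV        t(t+1)·PV
  1     1,375.00     1,253.9900     1,253.9900       2,507.9799
  2     1,375.00     1,143.6297     2,287.2594       6,861.7782
  3     1,375.00     1,042.9819     3,128.9458      12,515.7833
  4    51,375.00    35,539.9891   142,159.9566     710,799.7829
  Σ                 38,980.5908   148,830.1518     732,685.3244
P = 38,980.5908.
Convexity = Σ t(t+1)·PV / [P·(1+y)²] = 732,685.3244 / (38,980.5908 × 1.202312) = 15.63334.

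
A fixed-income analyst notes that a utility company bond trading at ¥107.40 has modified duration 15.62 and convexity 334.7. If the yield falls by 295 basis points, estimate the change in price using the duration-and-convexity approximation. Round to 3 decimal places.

+¥65.130

Duration effect: -D_mod·Δy = -15.62 × (-0.0295) = +0.460790
Convexity effect: ½·C·(Δy)² = 0.5 × 334.7 × (-0.0295)² = +0.1456363375
ΔP/P ≈ +0.460790 + 0.1456363375 = +0.6064263375
ΔP ≈ 107.40 × (+0.6064263375) = +65.1301886475.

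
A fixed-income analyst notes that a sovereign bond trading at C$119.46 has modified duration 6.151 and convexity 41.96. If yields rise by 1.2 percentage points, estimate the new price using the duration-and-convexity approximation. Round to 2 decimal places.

C$111.00

Duration effect: -D_mod·Δy = -6.151 × (+0.012) = -0.073812
Convexity effect: ½·C·(Δy)² = 0.5 × 41.96 × (0.012)² = +0.00302112
ΔP/P ≈ -0.073812 + 0.00302112 = -0.07079088
New price ≈ 119.46 × (1 - 0.07079088) = 111.0033214752.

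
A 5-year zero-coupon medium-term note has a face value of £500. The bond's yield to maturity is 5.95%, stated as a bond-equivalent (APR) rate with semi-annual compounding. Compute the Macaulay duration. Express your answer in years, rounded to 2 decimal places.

A zero-coupon bond has a single cash flow at maturity, so its Macaulay duration equals its maturity: 5 years.
(Equivalently: 10 semi-annual periods ÷ 2 = 5 years.)

5.00 years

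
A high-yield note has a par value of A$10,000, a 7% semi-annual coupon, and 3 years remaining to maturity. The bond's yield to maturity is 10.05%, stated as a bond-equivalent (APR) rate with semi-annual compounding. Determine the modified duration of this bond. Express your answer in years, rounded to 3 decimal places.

Periodic yield y = 0.05025. First find Macaulay duration:
  t   CF        PV=CF/(1+0.05025)^t    t·PV
  1       350.00       333.2540       333.2540
  2       350.00       317.3092       634.6184
  3       350.00       302.1273       906.3819
  4       350.00       287.6718     1,150.6872
  5       350.00       273.9079     1,369.5396
  6    10,350.00     7,712.3052    46,273.8313
  Σ                  9,226.5754    50,668.3124
P = 9,226.5754; Macaulay duration = 50,668.3124 / 9,226.5754 = 5.49156 half-year periods = 2.74578 years.
Modified duration = D_Mac / (1 + y) = 2.74578 / 1.05025 = 2.61441 years.

2.614 years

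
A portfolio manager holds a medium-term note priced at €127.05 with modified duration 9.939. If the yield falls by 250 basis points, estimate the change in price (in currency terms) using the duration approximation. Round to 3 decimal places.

+€31.569

Duration approximation: ΔP/P ≈ -D_mod · Δy = -9.939 × (-0.025) = +0.248475.
ΔP ≈ 127.05 × (+0.248475) = +31.56874875.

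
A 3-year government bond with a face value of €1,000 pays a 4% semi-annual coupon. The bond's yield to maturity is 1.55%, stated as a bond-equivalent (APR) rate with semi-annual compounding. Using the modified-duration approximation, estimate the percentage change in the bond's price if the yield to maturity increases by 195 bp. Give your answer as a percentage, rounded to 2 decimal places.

Periodic yield y = 0.00775. Modified duration first:
  t   CF        PV=CF/(1+0.00775)^t    t·PV
  1        20.00        19.8462        19.8462
  2        20.00        19.6936        39.3871
  3        20.00        19.5421        58.6263
  4        20.00        19.3918        77.5673
  5        20.00        19.2427        96.2135
  6     1,020.00       973.8304     5,842.9824
  Σ                  1,071.5468     6,134.6229
P = 1,071.5468; D_Mac = 5.72502 half-year periods = 2.86251 yrs; D_mod = 2.86251/(1+0.00775) = 2.84049 yrs.
ΔP/P ≈ -D_mod · Δy = -2.84049 × (+0.0195) = -0.055390 = -5.5390%.

-5.54%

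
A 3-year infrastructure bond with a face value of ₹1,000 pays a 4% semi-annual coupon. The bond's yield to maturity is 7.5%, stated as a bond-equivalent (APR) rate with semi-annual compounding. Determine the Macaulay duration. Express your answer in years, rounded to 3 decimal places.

2.848 years

Periodic yield y = 0.0375. Discount each cash flow and weight by its period:
  t   CF        PV=CF/(1+0.0375)^t    t·PV
  1        20.00        19.2771        19.2771
  2        20.00        18.5803        37.1607
  3        20.00        17.9088        53.7263
  4        20.00        17.2615        69.0458
  5        20.00        16.6376        83.1878
  6     1,020.00       817.8460     4,907.0761
  Σ                    907.5112     5,169.4738
Price P = Σ PV = 907.5112.
Macaulay duration = Σ(t·PV) / P = 5,169.4738 / 907.5112 = 5.69632 half-year periods.
In years: 5.69632 / 2 = 2.84816 years.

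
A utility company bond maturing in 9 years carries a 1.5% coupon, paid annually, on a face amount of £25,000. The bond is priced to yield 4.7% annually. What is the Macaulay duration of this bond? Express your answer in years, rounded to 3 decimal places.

8.395 years

Periodic yield y = 0.047. Discount each cash flow and weight by its year:
  t   CF        PV=CF/(1+0.047)^t    t·PV
  1       375.00       358.1662       358.1662
  2       375.00       342.0881       684.1761
  3       375.00       326.7317       980.1950
  4       375.00       312.0646     1,248.2585
  5       375.00       298.0560     1,490.2800
  6       375.00       284.6762     1,708.0573
  7       375.00       271.8971     1,903.2794
  8       375.00       259.6915     2,077.5324
  9    25,375.00    16,783.6307   151,052.6766
  Σ                 19,237.0021   161,502.6214
Price P = Σ PV = 19,237.0021.
Macaulay duration = Σ(t·PV) / P = 161,502.6214 / 19,237.0021 = 8.39542 years.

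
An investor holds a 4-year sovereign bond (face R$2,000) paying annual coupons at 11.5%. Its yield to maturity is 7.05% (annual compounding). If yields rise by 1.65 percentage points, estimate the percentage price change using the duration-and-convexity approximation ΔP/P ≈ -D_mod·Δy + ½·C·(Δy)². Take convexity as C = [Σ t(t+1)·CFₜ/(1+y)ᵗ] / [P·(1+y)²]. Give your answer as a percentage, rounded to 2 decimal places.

-5.14%

With y = 0.0705:
  t   CF        PV=CF/(1+0.0705)^t    t·PV        t(t+1)·PV
  1       230.00       214.8529       214.8529         429.7057
  2       230.00       200.7033       401.4066       1,204.2197
  3       230.00       187.4856       562.4567       2,249.8267
  4     2,230.00     1,698.0801     6,792.3205      33,961.6023
  Σ                  2,301.1218     7,971.0366      37,845.3545
P = 2,301.1218; D_Mac = 3.46398 yrs; D_mod = 3.23585 yrs; C = 14.35158.
Duration effect: -3.23585 × (+0.0165) = -0.053392
Convexity effect: 0.5 × 14.35158 × (0.0165)² = +0.0019536
ΔP/P ≈ -0.053392 + 0.0019536 = -0.051438 = -5.1438%.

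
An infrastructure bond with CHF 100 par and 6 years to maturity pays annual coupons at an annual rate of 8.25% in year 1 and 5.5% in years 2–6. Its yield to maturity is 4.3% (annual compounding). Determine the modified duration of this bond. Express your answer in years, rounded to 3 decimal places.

4.977 years

Periodic yield y = 0.043. First find Macaulay duration:
  t   CF        PV=CF/(1+0.043)^t    t·PV
  1         8.25         7.9099         7.9099
  2         5.50         5.0558        10.1117
  3         5.50         4.8474        14.5422
  4         5.50         4.6476        18.5903
  5         5.50         4.4560        22.2798
  6       105.50        81.9496       491.6973
  Σ                    108.8662       565.1312
P = 108.8662; Macaulay duration = 565.1312 / 108.8662 = 5.19106 years.
Modified duration = D_Mac / (1 + y) = 5.19106 / 1.043 = 4.97705 years.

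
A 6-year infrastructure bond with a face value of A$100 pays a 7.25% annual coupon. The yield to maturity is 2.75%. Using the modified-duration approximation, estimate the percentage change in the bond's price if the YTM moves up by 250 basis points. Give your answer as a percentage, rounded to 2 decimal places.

-12.60%

Periodic yield y = 0.0275. Modified duration first:
  t   CF        PV=CF/(1+0.0275)^t    t·PV
  1         7.25         7.0560         7.0560
  2         7.25         6.8671        13.7342
  3         7.25         6.6833        20.0500
  4         7.25         6.5045        26.0178
  5         7.25         6.3304        31.6518
  6       107.25        91.1394       546.8366
  Σ                    124.5807       645.3464
P = 124.5807; D_Mac = 5.18015 yrs; D_mod = 5.18015/(1+0.0275) = 5.04151 yrs.
ΔP/P ≈ -D_mod · Δy = -5.04151 × (+0.025) = -0.126038 = -12.6038%.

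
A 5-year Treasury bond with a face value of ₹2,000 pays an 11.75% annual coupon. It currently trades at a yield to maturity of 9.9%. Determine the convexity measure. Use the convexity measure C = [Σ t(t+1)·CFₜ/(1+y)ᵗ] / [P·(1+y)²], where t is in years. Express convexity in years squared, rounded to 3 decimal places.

With y = 0.099:
  t   CF        PV=CF/(1+0.099)^t    t·PV        t(t+1)·PV
  1       235.00       213.8308       213.8308         427.6615
  2       235.00       194.5685       389.1370       1,167.4109
  3       235.00       177.0414       531.1241       2,124.4966
  4       235.00       161.0932       644.3726       3,221.8631
  5     2,235.00     1,394.0844     6,970.4220      41,822.5318
  Σ                  2,140.6182     8,748.8864      48,763.9639
P = 2,140.6182.
Convexity = Σ t(t+1)·PV / [P·(1+y)²] = 48,763.9639 / (2,140.6182 × 1.207801) = 18.86099.

18.861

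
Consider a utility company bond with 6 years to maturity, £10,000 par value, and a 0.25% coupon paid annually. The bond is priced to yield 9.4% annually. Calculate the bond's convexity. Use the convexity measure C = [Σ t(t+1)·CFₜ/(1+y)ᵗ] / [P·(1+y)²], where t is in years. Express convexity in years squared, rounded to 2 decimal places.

34.70

With y = 0.094:
  t   CF        PV=CF/(1+0.094)^t    t·PV        t(t+1)·PV
  1        25.00        22.8519        22.8519          45.7038
  2        25.00        20.8884        41.7768         125.3305
  3        25.00        19.0936        57.2808         229.1233
  4        25.00        17.4530        69.8121         349.0605
  5        25.00        15.9534        79.7670         478.6022
  6    10,025.00     5,847.6376    35,085.8255     245,600.7788
  Σ                  5,943.8780    35,357.3142     246,828.5991
P = 5,943.8780.
Convexity = Σ t(t+1)·PV / [P·(1+y)²] = 246,828.5991 / (5,943.8780 × 1.196836) = 34.69692.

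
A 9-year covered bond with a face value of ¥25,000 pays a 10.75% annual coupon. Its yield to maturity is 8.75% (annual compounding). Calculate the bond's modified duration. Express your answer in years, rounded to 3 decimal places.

5.844 years

Periodic yield y = 0.0875. First find Macaulay duration:
  t   CF        PV=CF/(1+0.0875)^t    t·PV
  1     2,687.50     2,471.2644     2,471.2644
  2     2,687.50     2,272.4270     4,544.8540
  3     2,687.50     2,089.5881     6,268.7642
  4     2,687.50     1,921.4603     7,685.8411
  5     2,687.50     1,766.8600     8,834.3001
  6     2,687.50     1,624.6989     9,748.1932
  7     2,687.50     1,493.9760    10,457.8318
  8     2,687.50     1,373.7710    10,990.1681
  9    27,687.50    13,014.2862   117,128.5757
  Σ                 28,028.3318   178,129.7926
P = 28,028.3318; Macaulay duration = 178,129.7926 / 28,028.3318 = 6.35535 years.
Modified duration = D_Mac / (1 + y) = 6.35535 / 1.0875 = 5.84400 years.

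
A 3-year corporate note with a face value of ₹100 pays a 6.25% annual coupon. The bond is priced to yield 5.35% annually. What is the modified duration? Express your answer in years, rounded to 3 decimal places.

Periodic yield y = 0.0535. First find Macaulay duration:
  t   CF        PV=CF/(1+0.0535)^t    t·PV
  1         6.25         5.9326         5.9326
  2         6.25         5.6313        11.2627
  3       106.25        90.8710       272.6130
  Σ                    102.4349       289.8083
P = 102.4349; Macaulay duration = 289.8083 / 102.4349 = 2.82919 years.
Modified duration = D_Mac / (1 + y) = 2.82919 / 1.0535 = 2.68552 years.

2.686 years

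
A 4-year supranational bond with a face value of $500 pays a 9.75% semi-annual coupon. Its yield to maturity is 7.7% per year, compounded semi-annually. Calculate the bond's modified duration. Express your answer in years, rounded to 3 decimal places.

3.302 years

Periodic yield y = 0.0385. First find Macaulay duration:
  t   CF        PV=CF/(1+0.0385)^t    t·PV
  1       24.375        23.4714        23.4714
  2       24.375        22.6012        45.2024
  3       24.375        21.7633        65.2900
  4       24.375        20.9565        83.8260
  5       24.375        20.1796       100.8979
  6       24.375        19.4315       116.5888
  7       24.375        18.7111       130.9776
  8      524.375       387.6055     3,100.8443
  Σ                    534.7200     3,667.0983
P = 534.7200; Macaulay duration = 3,667.0983 / 534.7200 = 6.85798 half-year periods = 3.42899 years.
Modified duration = D_Mac / (1 + y) = 3.42899 / 1.0385 = 3.30187 years.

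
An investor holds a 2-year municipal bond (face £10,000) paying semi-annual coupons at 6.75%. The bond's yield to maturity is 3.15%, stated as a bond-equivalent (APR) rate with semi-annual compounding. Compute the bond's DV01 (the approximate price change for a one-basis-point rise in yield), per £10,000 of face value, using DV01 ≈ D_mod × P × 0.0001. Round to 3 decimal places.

Periodic yield y = 0.01575.
  t   CF        PV=CF/(1+0.01575)^t    t·PV
  1       337.50       332.2668       332.2668
  2       337.50       327.1147       654.2295
  3       337.50       322.0426       966.1277
  4    10,337.50     9,711.0949    38,844.3796
  Σ                 10,692.5190    40,797.0036
P = 10,692.5190; D_Mac = 3.81547 half-year periods = 1.90774 yrs; D_mod = 1.87815 yrs.
DV01 ≈ 1.87815 × 10,692.5190 × 0.0001 = 2.008221.

£2.008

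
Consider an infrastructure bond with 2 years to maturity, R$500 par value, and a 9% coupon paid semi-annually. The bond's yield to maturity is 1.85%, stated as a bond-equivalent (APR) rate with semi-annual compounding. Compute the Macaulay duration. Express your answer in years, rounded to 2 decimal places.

1.88 years

Periodic yield y = 0.00925. Discount each cash flow and weight by its period:
  t   CF        PV=CF/(1+0.00925)^t    t·PV
  1        22.50        22.2938        22.2938
  2        22.50        22.0895        44.1789
  3        22.50        21.8870        65.6610
  4       522.50       503.6064     2,014.4257
  Σ                    569.8767     2,146.5594
Price P = Σ PV = 569.8767.
Macaulay duration = Σ(t·PV) / P = 2,146.5594 / 569.8767 = 3.76671 half-year periods.
In years: 3.76671 / 2 = 1.88335 years.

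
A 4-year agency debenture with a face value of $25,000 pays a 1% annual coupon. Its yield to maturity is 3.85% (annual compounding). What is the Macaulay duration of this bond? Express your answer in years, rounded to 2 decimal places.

Periodic yield y = 0.0385. Discount each cash flow and weight by its year:
  t   CF        PV=CF/(1+0.0385)^t    t·PV
  1       250.00       240.7318       240.7318
  2       250.00       231.8072       463.6145
  3       250.00       223.2135       669.6406
  4    25,250.00    21,708.7781    86,835.1123
  Σ                 22,404.5307    88,209.0992
Price P = Σ PV = 22,404.5307.
Macaulay duration = Σ(t·PV) / P = 88,209.0992 / 22,404.5307 = 3.93711 years.

3.94 years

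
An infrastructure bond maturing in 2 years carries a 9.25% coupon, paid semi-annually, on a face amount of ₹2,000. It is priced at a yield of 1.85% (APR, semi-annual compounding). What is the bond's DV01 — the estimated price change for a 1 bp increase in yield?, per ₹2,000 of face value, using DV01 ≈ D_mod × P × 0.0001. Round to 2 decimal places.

₹0.43

Periodic yield y = 0.00925.
  t   CF        PV=CF/(1+0.00925)^t    t·PV
  1        92.50        91.6522        91.6522
  2        92.50        90.8122       181.6244
  3        92.50        89.9799       269.9397
  4     2,092.50     2,016.8353     8,067.3412
  Σ                  2,289.2796     8,610.5575
P = 2,289.2796; D_Mac = 3.76125 half-year periods = 1.88063 yrs; D_mod = 1.86339 yrs.
DV01 ≈ 1.86339 × 2,289.2796 × 0.0001 = 0.426582.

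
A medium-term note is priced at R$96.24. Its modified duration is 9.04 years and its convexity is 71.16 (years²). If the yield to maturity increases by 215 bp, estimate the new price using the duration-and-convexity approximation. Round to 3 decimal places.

Duration effect: -D_mod·Δy = -9.04 × (+0.0215) = -0.194360
Convexity effect: ½·C·(Δy)² = 0.5 × 71.16 × (0.0215)² = +0.016446855
ΔP/P ≈ -0.194360 + 0.016446855 = -0.177913145
New price ≈ 96.24 × (1 - 0.177913145) = 79.1176389252.

R$79.118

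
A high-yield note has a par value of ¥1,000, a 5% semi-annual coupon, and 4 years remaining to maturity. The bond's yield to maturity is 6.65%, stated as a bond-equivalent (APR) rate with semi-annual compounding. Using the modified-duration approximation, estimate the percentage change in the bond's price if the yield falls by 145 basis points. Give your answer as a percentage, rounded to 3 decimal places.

+5.140%

Periodic yield y = 0.03325. Modified duration first:
  t   CF        PV=CF/(1+0.03325)^t    t·PV
  1        25.00        24.1955        24.1955
  2        25.00        23.4169        46.8338
  3        25.00        22.6633        67.9900
  4        25.00        21.9340        87.7361
  5        25.00        21.2282       106.1409
  6        25.00        20.5451       123.2704
  7        25.00        19.8839       139.1875
  8     1,025.00       789.0065     6,312.0516
  Σ                    942.8734     6,907.4058
P = 942.8734; D_Mac = 7.32591 half-year periods = 3.66296 yrs; D_mod = 3.66296/(1+0.03325) = 3.54508 yrs.
ΔP/P ≈ -D_mod · Δy = -3.54508 × (-0.0145) = +0.051404 = +5.1404%.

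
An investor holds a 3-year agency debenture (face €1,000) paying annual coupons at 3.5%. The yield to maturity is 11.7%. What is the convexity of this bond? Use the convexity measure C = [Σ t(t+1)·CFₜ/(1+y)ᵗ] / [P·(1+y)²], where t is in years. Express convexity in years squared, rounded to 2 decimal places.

9.14

With y = 0.117:
  t   CF        PV=CF/(1+0.117)^t    t·PV        t(t+1)·PV
  1        35.00        31.3339        31.3339          62.6679
  2        35.00        28.0519        56.1037         168.3112
  3     1,035.00       742.6443     2,227.9328       8,911.7312
  Σ                    802.0301     2,315.3704       9,142.7102
P = 802.0301.
Convexity = Σ t(t+1)·PV / [P·(1+y)²] = 9,142.7102 / (802.0301 × 1.247689) = 9.13646.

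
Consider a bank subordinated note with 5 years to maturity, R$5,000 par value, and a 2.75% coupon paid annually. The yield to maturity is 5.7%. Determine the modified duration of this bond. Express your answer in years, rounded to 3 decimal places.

4.464 years

Periodic yield y = 0.057. First find Macaulay duration:
  t   CF        PV=CF/(1+0.057)^t    t·PV
  1       137.50       130.0851       130.0851
  2       137.50       123.0701       246.1403
  3       137.50       116.4334       349.3003
  4       137.50       110.1546       440.6185
  5     5,137.50     3,893.8292    19,469.1460
  Σ                  4,373.5726    20,635.2903
P = 4,373.5726; Macaulay duration = 20,635.2903 / 4,373.5726 = 4.71818 years.
Modified duration = D_Mac / (1 + y) = 4.71818 / 1.057 = 4.46374 years.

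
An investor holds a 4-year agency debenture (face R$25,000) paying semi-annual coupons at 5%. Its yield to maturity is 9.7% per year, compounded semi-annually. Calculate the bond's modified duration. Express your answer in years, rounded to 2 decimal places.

Periodic yield y = 0.0485. First find Macaulay duration:
  t   CF        PV=CF/(1+0.0485)^t    t·PV
  1       625.00       596.0897       596.0897
  2       625.00       568.5166     1,137.0332
  3       625.00       542.2190     1,626.6569
  4       625.00       517.1378     2,068.5512
  5       625.00       493.2168     2,466.0839
  6       625.00       470.4023     2,822.4136
  7       625.00       448.6431     3,140.5016
  8    25,625.00    17,543.5062   140,348.0499
  Σ                 21,179.7314   154,205.3799
P = 21,179.7314; Macaulay duration = 154,205.3799 / 21,179.7314 = 7.28080 half-year periods = 3.64040 years.
Modified duration = D_Mac / (1 + y) = 3.64040 / 1.0485 = 3.47201 years.

3.47 years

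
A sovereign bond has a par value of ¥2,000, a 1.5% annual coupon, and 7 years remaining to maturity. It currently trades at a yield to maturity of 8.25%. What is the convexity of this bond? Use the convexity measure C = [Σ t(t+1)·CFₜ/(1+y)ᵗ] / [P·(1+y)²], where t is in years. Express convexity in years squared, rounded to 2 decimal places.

44.26

With y = 0.0825:
  t   CF        PV=CF/(1+0.0825)^t    t·PV        t(t+1)·PV
  1        30.00        27.7136        27.7136          55.4273
  2        30.00        25.6015        51.2030         153.6090
  3        30.00        23.6503        70.9510         283.8042
  4        30.00        21.8479        87.3916         436.9579
  5        30.00        20.1828       100.9141         605.4844
  6        30.00        18.6446       111.8678         783.0746
  7     2,030.00     1,165.4689     8,158.2826      65,266.2605
  Σ                  1,303.1098     8,608.3237      67,584.6178
P = 1,303.1098.
Convexity = Σ t(t+1)·PV / [P·(1+y)²] = 67,584.6178 / (1,303.1098 × 1.171806) = 44.25996.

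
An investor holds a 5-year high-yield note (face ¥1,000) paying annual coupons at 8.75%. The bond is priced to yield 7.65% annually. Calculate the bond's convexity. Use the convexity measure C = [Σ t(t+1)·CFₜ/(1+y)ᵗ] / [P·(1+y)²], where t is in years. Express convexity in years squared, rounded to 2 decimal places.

20.93

With y = 0.0765:
  t   CF        PV=CF/(1+0.0765)^t    t·PV        t(t+1)·PV
  1        87.50        81.2819        81.2819         162.5639
  2        87.50        75.5057       151.0115         453.0345
  3        87.50        70.1400       210.4201         841.6804
  4        87.50        65.1556       260.6225       1,303.1125
  5     1,087.50       752.2446     3,761.2231      22,567.3388
  Σ                  1,044.3280     4,464.5591      25,327.7300
P = 1,044.3280.
Convexity = Σ t(t+1)·PV / [P·(1+y)²] = 25,327.7300 / (1,044.3280 × 1.158852) = 20.92817.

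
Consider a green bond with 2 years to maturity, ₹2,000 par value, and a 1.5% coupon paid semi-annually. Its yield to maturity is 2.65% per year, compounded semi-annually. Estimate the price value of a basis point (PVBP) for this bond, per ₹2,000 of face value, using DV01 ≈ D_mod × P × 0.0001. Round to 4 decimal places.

Periodic yield y = 0.01325.
  t   CF        PV=CF/(1+0.01325)^t    t·PV
  1        15.00        14.8038        14.8038
  2        15.00        14.6103        29.2205
  3        15.00        14.4192        43.2576
  4     2,015.00     1,911.6510     7,646.6039
  Σ                  1,955.4843     7,733.8859
P = 1,955.4843; D_Mac = 3.95497 half-year periods = 1.97749 yrs; D_mod = 1.95163 yrs.
DV01 ≈ 1.95163 × 1,955.4843 × 0.0001 = 0.381638.

₹0.3816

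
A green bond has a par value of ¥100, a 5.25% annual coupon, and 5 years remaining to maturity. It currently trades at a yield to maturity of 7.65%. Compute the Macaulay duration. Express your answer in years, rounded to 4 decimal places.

4.4971 years

Periodic yield y = 0.0765. Discount each cash flow and weight by its year:
  t   CF        PV=CF/(1+0.0765)^t    t·PV
  1         5.25         4.8769         4.8769
  2         5.25         4.5303         9.0607
  3         5.25         4.2084        12.6252
  4         5.25         3.9093        15.6374
  5       105.25        72.8034       364.0172
  Σ                     90.3284       406.2174
Price P = Σ PV = 90.3284.
Macaulay duration = Σ(t·PV) / P = 406.2174 / 90.3284 = 4.49711 years.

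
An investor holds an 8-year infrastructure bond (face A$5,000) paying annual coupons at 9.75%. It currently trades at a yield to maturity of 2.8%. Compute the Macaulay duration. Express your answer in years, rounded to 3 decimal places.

6.314 years

Periodic yield y = 0.028. Discount each cash flow and weight by its year:
  t   CF        PV=CF/(1+0.028)^t    t·PV
  1       487.50       474.2218       474.2218
  2       487.50       461.3052       922.6105
  3       487.50       448.7405     1,346.2215
  4       487.50       436.5180     1,746.0720
  5       487.50       424.6284     2,123.1420
  6       487.50       413.0627     2,478.3759
  7       487.50       401.8119     2,812.6834
  8     5,487.50     4,399.7664    35,198.1310
  Σ                  7,460.0549    47,101.4582
Price P = Σ PV = 7,460.0549.
Macaulay duration = Σ(t·PV) / P = 47,101.4582 / 7,460.0549 = 6.31382 years.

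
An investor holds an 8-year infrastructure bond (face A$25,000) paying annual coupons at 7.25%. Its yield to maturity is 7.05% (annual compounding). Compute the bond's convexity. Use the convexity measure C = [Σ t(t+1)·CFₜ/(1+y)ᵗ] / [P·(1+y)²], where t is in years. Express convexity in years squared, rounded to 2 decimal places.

45.87

With y = 0.0705:
  t   CF        PV=CF/(1+0.0705)^t    t·PV        t(t+1)·PV
  1     1,812.50     1,693.1340     1,693.1340       3,386.2681
  2     1,812.50     1,581.6292     3,163.2584       9,489.7751
  3     1,812.50     1,477.4677     4,432.4032      17,729.6126
  4     1,812.50     1,380.1660     5,520.6641      27,603.3203
  5     1,812.50     1,289.2723     6,446.3616      38,678.1695
  6     1,812.50     1,204.3646     7,226.1877      50,583.3136
  7     1,812.50     1,125.0487     7,875.3407      63,002.7260
  8    26,812.50    15,546.9047   124,375.2376   1,119,377.1386
  Σ                 25,297.9873   160,732.5872   1,329,850.3238
P = 25,297.9873.
Convexity = Σ t(t+1)·PV / [P·(1+y)²] = 1,329,850.3238 / (25,297.9873 × 1.145970) = 45.87155.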